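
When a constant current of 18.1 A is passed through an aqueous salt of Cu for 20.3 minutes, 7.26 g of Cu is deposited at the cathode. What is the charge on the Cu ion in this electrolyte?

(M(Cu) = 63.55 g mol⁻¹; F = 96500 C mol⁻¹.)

Q = I·t = 18.10 A × 1218.0 s = 22050 C, so n(e⁻) = 22050/96500 = 0.2285 mol.
n(Cu) deposited = 7.26 / 63.55 = 0.1142 mol.
Electrons per atom = n(e⁻)/n(Cu) = 0.2285 / 0.1142 = 2.00 ≈ 2, so the ion is Cu²⁺.

+2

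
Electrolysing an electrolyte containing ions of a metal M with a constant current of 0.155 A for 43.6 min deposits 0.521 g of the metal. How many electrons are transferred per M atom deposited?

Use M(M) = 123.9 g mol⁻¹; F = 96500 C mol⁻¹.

1

Q = I·t = 0.1550 A × 2616.0 s = 405.5 C, so n(e⁻) = 405.5/96500 = 0.004202 mol.
n(M) deposited = 0.521 / 123.9 = 0.004205 mol.
Electrons per atom = n(e⁻)/n(M) = 0.004202 / 0.004205 = 0.999 ≈ 1, so the ion is M⁺.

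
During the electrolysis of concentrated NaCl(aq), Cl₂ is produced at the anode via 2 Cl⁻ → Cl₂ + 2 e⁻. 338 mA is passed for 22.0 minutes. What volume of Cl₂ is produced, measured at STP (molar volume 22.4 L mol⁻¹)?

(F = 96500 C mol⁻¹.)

Q = I·t = 0.3380 A × 1320.0 s = 446.2 C.
n(e⁻) = Q/F = 446.2 / 96500 = 0.004623 mol.
2 electrons are transferred per Cl₂ molecule, so n(Cl₂) = 0.004623 / 2 = 0.002312 mol.
V = n × V_m = 0.002312 × 22.4 = 0.0518 L.

0.0518 L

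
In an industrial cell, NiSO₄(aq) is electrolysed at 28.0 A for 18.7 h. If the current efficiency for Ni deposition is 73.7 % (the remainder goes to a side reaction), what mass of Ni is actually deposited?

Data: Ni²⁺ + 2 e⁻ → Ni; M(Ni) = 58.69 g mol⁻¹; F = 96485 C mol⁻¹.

423 g

Q = I·t = 28.00 × 67320 = 1885000 C.
n(e⁻) = 1885000/96485 = 19.54 mol; theoretically n(Ni) = 19.54/2 = 9.768 mol, m_theo = 573.3 g.
At 73.7 % efficiency, m_actual = 0.737 × 573.3 = 423 g.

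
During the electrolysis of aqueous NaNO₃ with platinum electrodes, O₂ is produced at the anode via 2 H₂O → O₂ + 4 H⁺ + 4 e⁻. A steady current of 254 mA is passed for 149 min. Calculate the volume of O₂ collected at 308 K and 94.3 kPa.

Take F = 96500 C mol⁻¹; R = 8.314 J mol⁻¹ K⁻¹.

Q = I·t = 0.2540 A × 8940.0 s = 2271 C.
n(e⁻) = Q/F = 2271 / 96500 = 0.02353 mol.
4 electrons are transferred per O₂ molecule, so n(O₂) = 0.02353 / 4 = 0.005883 mol.
V = nRT/P = (0.005883 × 8.314 × 308) / (94.3 × 10³ Pa) = 1.60 × 10⁻⁴ m³ = 0.160 L.

0.160 L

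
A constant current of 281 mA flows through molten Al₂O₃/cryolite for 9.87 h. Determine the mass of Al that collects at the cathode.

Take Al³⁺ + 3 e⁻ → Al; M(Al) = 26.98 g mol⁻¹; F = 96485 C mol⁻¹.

Q = I·t = 0.2810 A × 35532 s = 9984 C.
n(e⁻) = Q/F = 9984 / 96485 = 0.1035 mol.
Al³⁺ + 3 e⁻ → Al, so n(Al) = n(e⁻)/3 = 0.03449 mol.
m = n·M = 0.03449 × 26.98 = 0.931 g.

0.931 g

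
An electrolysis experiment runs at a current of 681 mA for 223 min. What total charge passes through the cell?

Q = I·t = 0.6810 A × 13380 s = 9110 C.

9110 C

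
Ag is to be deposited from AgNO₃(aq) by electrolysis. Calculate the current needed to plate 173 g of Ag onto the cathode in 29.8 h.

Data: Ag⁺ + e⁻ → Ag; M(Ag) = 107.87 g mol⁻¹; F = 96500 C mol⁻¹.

n(Ag) = 173 / 107.87 = 1.604 mol.
n(e⁻) = 1 × 1.604 = 1.604 mol.
Q = n(e⁻)·F = 1.604 × 96500 = 154800 C.
I = Q/t = 154800 / 107280 s = 1.44 A.

1.44 A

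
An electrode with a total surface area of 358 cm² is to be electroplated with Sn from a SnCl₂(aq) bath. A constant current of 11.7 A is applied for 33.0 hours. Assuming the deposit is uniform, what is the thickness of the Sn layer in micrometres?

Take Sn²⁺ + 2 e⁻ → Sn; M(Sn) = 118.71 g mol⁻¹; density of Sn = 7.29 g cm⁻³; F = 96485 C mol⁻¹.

3280 μm

Q = I·t = 11.70 × 118800 = 1390000 C; n(e⁻) = 14.41 mol.
n(Sn) = n(e⁻)/2 = 7.203 mol, so m = 7.203 × 118.71 = 855.1 g.
Volume = m/ρ = 855.1 / 7.29 = 117.3 cm³.
Thickness = V/A = 117.3 / 358 = 0.328 cm = 3280 μm.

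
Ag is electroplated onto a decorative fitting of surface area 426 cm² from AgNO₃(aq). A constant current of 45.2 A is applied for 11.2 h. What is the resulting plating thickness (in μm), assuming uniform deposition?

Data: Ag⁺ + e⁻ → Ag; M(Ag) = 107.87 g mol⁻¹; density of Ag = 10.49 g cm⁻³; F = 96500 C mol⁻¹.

4560 μm

Q = I·t = 45.20 × 40320 = 1822000 C; n(e⁻) = 18.89 mol.
n(Ag) = n(e⁻)/1 = 18.89 mol, so m = 18.89 × 107.87 = 2037 g.
Volume = m/ρ = 2037 / 10.49 = 194.2 cm³.
Thickness = V/A = 194.2 / 426 = 0.456 cm = 4560 μm.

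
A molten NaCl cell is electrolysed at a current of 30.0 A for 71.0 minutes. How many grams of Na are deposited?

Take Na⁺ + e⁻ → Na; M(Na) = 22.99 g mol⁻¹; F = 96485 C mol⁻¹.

30.5 g

Q = I·t = 30.00 A × 4260.0 s = 127800 C.
n(e⁻) = Q/F = 127800 / 96485 = 1.325 mol.
Na⁺ + e⁻ → Na, so n(Na) = n(e⁻)/1 = 1.325 mol.
m = n·M = 1.325 × 22.99 = 30.5 g.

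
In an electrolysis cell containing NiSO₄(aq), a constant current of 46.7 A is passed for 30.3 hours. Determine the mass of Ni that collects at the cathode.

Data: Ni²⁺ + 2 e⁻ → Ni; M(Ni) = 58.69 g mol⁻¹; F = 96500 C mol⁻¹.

Q = I·t = 46.70 A × 109080 s = 5094000 C.
n(e⁻) = Q/F = 5094000 / 96500 = 52.79 mol.
Ni²⁺ + 2 e⁻ → Ni, so n(Ni) = n(e⁻)/2 = 26.39 mol.
m = n·M = 26.39 × 58.69 = 1550 g.

1550 g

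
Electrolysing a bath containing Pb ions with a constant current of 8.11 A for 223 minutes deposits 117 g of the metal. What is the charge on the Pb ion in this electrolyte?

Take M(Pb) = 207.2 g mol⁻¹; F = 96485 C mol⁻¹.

Q = I·t = 8.110 A × 13380 s = 108500 C, so n(e⁻) = 108500/96485 = 1.125 mol.
n(Pb) deposited = 117 / 207.2 = 0.5647 mol.
Electrons per atom = n(e⁻)/n(Pb) = 1.125 / 0.5647 = 1.99 ≈ 2, so the ion is Pb²⁺.

+2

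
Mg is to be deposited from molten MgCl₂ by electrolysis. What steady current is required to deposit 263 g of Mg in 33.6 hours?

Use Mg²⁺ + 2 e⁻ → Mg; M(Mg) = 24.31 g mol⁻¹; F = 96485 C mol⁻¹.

n(Mg) = 263 / 24.31 = 10.82 mol.
n(e⁻) = 2 × 10.82 = 21.64 mol.
Q = n(e⁻)·F = 21.64 × 96485 = 2088000 C.
I = Q/t = 2088000 / 120960 s = 17.3 A.

17.3 A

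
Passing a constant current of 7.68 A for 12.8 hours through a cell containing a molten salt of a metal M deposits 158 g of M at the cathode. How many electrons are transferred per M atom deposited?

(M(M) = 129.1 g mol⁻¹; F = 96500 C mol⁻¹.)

3

Q = I·t = 7.680 A × 46080 s = 353900 C, so n(e⁻) = 353900/96500 = 3.667 mol.
n(M) deposited = 158 / 129.1 = 1.224 mol.
Electrons per atom = n(e⁻)/n(M) = 3.667 / 1.224 = 3.00 ≈ 3, so the ion is M³⁺.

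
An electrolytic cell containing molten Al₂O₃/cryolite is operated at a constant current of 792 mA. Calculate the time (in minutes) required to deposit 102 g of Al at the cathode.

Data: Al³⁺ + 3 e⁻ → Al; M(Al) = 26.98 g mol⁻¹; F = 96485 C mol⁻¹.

n(Al) = m/M = 102 / 26.98 = 3.781 mol.
Each Al atom requires 3 electrons, so n(e⁻) = 3 × 3.781 = 11.34 mol.
Q = n(e⁻)·F = 11.34 × 96485 = 1094000 C.
t = Q/I = 1094000 / 0.7920 A = 1382000 s = 23000 min.

23000 min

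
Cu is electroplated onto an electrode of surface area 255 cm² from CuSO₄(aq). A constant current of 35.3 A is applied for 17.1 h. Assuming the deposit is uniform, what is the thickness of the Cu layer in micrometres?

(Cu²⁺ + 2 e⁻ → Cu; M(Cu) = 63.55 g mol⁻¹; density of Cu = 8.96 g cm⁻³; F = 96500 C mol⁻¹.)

3130 μm

Q = I·t = 35.30 × 61560 = 2173000 C; n(e⁻) = 22.52 mol.
n(Cu) = n(e⁻)/2 = 11.26 mol, so m = 11.26 × 63.55 = 715.5 g.
Volume = m/ρ = 715.5 / 8.96 = 79.86 cm³.
Thickness = V/A = 79.86 / 255 = 0.313 cm = 3130 μm.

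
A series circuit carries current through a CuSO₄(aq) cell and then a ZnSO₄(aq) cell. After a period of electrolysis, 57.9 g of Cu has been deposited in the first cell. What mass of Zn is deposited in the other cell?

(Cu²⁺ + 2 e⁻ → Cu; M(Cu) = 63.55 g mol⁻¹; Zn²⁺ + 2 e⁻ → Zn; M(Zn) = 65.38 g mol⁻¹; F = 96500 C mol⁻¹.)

59.6 g

n(Cu) = 57.9 / 63.55 = 0.9111 mol.
Since Cu²⁺ + 2 e⁻ → Cu, n(e⁻) passed = 2 × 0.9111 = 1.822 mol.
Cells in series carry the same charge, so the same 1.822 mol of electrons passes through cell 2.
Zn²⁺ + 2 e⁻ → Zn, so n(Zn) = 1.822 / 2 = 0.9111 mol.
m(Zn) = 0.9111 × 65.38 = 59.6 g.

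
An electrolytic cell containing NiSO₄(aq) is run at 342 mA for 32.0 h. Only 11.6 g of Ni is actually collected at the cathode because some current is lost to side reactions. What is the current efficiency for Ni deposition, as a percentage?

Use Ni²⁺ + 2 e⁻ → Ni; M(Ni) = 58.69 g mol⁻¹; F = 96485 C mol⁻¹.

Q = I·t = 0.3420 × 115200 = 39400 C; n(e⁻) = 39400/96485 = 0.4083 mol.
Theoretical n(Ni) = n(e⁻)/2 = 0.2042 mol, i.e. m_theo = 0.2042 × 58.69 = 11.98 g.
Efficiency = m_actual / m_theo = 11.6 / 11.98 = 96.8 %.

96.8 %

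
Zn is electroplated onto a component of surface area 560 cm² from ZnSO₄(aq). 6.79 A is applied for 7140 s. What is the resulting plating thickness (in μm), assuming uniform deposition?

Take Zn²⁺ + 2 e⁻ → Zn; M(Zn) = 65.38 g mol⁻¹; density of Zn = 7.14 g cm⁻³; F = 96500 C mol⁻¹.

Q = I·t = 6.790 × 7140.0 = 48480 C; n(e⁻) = 0.5024 mol.
n(Zn) = n(e⁻)/2 = 0.2512 mol, so m = 0.2512 × 65.38 = 16.42 g.
Volume = m/ρ = 16.42 / 7.14 = 2.300 cm³.
Thickness = V/A = 2.300 / 560 = 0.00411 cm = 41.1 μm.

41.1 μm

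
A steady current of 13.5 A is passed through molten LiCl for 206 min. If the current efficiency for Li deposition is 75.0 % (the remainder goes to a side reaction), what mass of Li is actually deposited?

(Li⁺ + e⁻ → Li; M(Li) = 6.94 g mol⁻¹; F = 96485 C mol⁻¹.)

Q = I·t = 13.50 × 12360 = 166900 C.
n(e⁻) = 166900/96485 = 1.729 mol; theoretically n(Li) = 1.729/1 = 1.729 mol, m_theo = 12.00 g.
At 75.0 % efficiency, m_actual = 0.750 × 12.00 = 9.00 g.

9.00 g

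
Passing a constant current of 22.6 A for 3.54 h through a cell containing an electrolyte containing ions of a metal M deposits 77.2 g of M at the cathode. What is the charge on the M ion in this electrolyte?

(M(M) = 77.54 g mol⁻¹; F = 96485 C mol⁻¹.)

Q = I·t = 22.60 A × 12744 s = 288000 C, so n(e⁻) = 288000/96485 = 2.985 mol.
n(M) deposited = 77.2 / 77.54 = 0.9956 mol.
Electrons per atom = n(e⁻)/n(M) = 2.985 / 0.9956 = 3.00 ≈ 3, so the ion is M³⁺.

+3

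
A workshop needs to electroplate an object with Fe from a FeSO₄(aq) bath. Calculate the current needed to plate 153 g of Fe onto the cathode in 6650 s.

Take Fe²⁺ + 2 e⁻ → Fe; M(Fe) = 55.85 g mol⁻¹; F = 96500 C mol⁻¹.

n(Fe) = 153 / 55.85 = 2.739 mol.
n(e⁻) = 2 × 2.739 = 5.479 mol.
Q = n(e⁻)·F = 5.479 × 96500 = 528700 C.
I = Q/t = 528700 / 6650.0 s = 79.5 A.

79.5 A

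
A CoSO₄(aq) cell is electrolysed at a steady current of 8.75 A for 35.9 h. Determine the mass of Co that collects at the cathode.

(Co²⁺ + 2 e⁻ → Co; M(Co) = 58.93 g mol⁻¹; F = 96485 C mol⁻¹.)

345 g

Q = I·t = 8.750 A × 129240 s = 1131000 C.
n(e⁻) = Q/F = 1131000 / 96485 = 11.72 mol.
Co²⁺ + 2 e⁻ → Co, so n(Co) = n(e⁻)/2 = 5.860 mol.
m = n·M = 5.860 × 58.93 = 345 g.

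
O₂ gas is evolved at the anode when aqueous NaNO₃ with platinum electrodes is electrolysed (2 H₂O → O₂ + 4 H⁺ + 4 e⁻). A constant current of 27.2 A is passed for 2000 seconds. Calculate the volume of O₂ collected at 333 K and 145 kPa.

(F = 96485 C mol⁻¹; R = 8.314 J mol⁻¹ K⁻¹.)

2.69 L

Q = I·t = 27.20 A × 2000.0 s = 54400 C.
n(e⁻) = Q/F = 54400 / 96485 = 0.5638 mol.
4 electrons are transferred per O₂ molecule, so n(O₂) = 0.5638 / 4 = 0.1410 mol.
V = nRT/P = (0.1410 × 8.314 × 333) / (145 × 10³ Pa) = 0.00269 m³ = 2.69 L.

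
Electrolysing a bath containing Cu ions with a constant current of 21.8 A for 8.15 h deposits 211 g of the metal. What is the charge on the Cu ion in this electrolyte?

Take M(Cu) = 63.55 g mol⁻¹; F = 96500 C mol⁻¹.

+2

Q = I·t = 21.80 A × 29340 s = 639600 C, so n(e⁻) = 639600/96500 = 6.628 mol.
n(Cu) deposited = 211 / 63.55 = 3.320 mol.
Electrons per atom = n(e⁻)/n(Cu) = 6.628 / 3.320 = 2.00 ≈ 2, so the ion is Cu²⁺.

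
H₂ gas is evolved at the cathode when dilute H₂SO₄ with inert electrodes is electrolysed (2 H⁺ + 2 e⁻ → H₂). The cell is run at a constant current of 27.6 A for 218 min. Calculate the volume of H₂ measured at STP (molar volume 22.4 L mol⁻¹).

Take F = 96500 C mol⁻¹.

Q = I·t = 27.60 A × 13080 s = 361000 C.
n(e⁻) = Q/F = 361000 / 96500 = 3.741 mol.
2 electrons are transferred per H₂ molecule, so n(H₂) = 3.741 / 2 = 1.871 mol.
V = n × V_m = 1.871 × 22.4 = 41.9 L.

41.9 L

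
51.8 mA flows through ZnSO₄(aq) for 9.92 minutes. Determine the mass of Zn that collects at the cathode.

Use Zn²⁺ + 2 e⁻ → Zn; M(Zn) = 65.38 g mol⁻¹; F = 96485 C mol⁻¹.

0.0104 g

Q = I·t = 0.05180 A × 595.20 s = 30.83 C.
n(e⁻) = Q/F = 30.83 / 96485 = 0.0003195 mol.
Zn²⁺ + 2 e⁻ → Zn, so n(Zn) = n(e⁻)/2 = 0.0001598 mol.
m = n·M = 0.0001598 × 65.38 = 0.0104 g.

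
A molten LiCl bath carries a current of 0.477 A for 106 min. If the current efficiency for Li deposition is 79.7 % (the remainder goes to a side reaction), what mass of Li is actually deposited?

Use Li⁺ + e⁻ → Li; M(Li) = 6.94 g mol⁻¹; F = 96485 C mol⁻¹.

0.174 g

Q = I·t = 0.4770 × 6360.0 = 3034 C.
n(e⁻) = 3034/96485 = 0.03144 mol; theoretically n(Li) = 0.03144/1 = 0.03144 mol, m_theo = 0.2182 g.
At 79.7 % efficiency, m_actual = 0.797 × 0.2182 = 0.174 g.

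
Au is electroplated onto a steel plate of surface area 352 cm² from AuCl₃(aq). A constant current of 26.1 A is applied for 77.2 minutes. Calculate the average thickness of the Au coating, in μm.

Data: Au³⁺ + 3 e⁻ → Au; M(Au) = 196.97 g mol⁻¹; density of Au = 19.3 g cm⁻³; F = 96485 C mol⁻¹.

121 μm

Q = I·t = 26.10 × 4632.0 = 120900 C; n(e⁻) = 1.253 mol.
n(Au) = n(e⁻)/3 = 0.4177 mol, so m = 0.4177 × 196.97 = 82.27 g.
Volume = m/ρ = 82.27 / 19.3 = 4.263 cm³.
Thickness = V/A = 4.263 / 352 = 0.0121 cm = 121 μm.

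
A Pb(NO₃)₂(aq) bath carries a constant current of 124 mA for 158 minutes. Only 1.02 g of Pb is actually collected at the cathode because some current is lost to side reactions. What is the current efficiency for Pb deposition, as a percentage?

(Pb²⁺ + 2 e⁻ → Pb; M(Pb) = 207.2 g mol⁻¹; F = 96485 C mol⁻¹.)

80.8 %

Q = I·t = 0.1240 × 9480.0 = 1176 C; n(e⁻) = 1176/96485 = 0.01218 mol.
Theoretical n(Pb) = n(e⁻)/2 = 0.006092 mol, i.e. m_theo = 0.006092 × 207.2 = 1.262 g.
Efficiency = m_actual / m_theo = 1.02 / 1.262 = 80.8 %.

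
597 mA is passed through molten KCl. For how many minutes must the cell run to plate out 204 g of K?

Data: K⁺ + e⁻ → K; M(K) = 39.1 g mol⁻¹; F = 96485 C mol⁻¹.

14100 min

n(K) = m/M = 204 / 39.1 = 5.217 mol.
Each K atom requires 1 electron, so n(e⁻) = 1 × 5.217 = 5.217 mol.
Q = n(e⁻)·F = 5.217 × 96485 = 503400 C.
t = Q/I = 503400 / 0.5970 A = 843200 s = 14100 min.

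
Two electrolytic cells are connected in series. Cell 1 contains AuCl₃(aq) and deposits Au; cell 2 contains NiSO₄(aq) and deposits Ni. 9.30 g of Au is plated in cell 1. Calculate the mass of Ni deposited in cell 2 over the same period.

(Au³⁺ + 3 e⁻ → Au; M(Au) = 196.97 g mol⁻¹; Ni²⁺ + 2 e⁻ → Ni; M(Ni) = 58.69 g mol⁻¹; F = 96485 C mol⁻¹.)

n(Au) = 9.30 / 196.97 = 0.04722 mol.
Since Au³⁺ + 3 e⁻ → Au, n(e⁻) passed = 3 × 0.04722 = 0.1416 mol.
Cells in series carry the same charge, so the same 0.1416 mol of electrons passes through cell 2.
Ni²⁺ + 2 e⁻ → Ni, so n(Ni) = 0.1416 / 2 = 0.07082 mol.
m(Ni) = 0.07082 × 58.69 = 4.16 g.

4.16 g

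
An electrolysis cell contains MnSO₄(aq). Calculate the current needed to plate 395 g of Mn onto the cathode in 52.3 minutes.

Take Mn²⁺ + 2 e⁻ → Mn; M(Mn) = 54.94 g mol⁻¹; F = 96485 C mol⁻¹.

442 A

n(Mn) = 395 / 54.94 = 7.190 mol.
n(e⁻) = 2 × 7.190 = 14.38 mol.
Q = n(e⁻)·F = 14.38 × 96485 = 1387000 C.
I = Q/t = 1387000 / 3138.0 s = 442 A.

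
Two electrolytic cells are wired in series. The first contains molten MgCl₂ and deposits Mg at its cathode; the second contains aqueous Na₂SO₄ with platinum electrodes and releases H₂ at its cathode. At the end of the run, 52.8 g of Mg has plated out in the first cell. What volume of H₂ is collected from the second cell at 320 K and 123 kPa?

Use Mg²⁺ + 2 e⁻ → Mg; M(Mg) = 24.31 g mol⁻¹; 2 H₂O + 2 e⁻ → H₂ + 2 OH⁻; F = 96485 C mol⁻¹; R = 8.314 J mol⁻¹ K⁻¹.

47.0 L

n(Mg) = 52.8 / 24.31 = 2.172 mol, so n(e⁻) = 2 × 2.172 = 4.344 mol.
The cells are in series, so the same 4.344 mol of electrons passes through the second cell.
2 H₂O + 2 e⁻ → H₂ + 2 OH⁻ — 2 mol e⁻ per mol H₂, so n(H₂) = 4.344/2 = 2.172 mol.
V = nRT/P = (2.172 × 8.314 × 320) / (123 × 10³) = 0.0470 m³ = 47.0 L.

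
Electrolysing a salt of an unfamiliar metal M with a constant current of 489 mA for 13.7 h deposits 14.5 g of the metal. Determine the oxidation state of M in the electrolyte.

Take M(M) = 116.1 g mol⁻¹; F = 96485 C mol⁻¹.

+2

Q = I·t = 0.4890 A × 49320 s = 24120 C, so n(e⁻) = 24120/96485 = 0.2500 mol.
n(M) deposited = 14.5 / 116.1 = 0.1249 mol.
Electrons per atom = n(e⁻)/n(M) = 0.2500 / 0.1249 = 2.00 ≈ 2, so the ion is M²⁺.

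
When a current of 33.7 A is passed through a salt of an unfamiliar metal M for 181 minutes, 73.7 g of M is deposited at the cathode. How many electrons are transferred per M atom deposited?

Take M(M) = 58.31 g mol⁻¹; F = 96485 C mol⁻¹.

3

Q = I·t = 33.70 A × 10860 s = 366000 C, so n(e⁻) = 366000/96485 = 3.793 mol.
n(M) deposited = 73.7 / 58.31 = 1.264 mol.
Electrons per atom = n(e⁻)/n(M) = 3.793 / 1.264 = 3.00 ≈ 3, so the ion is M³⁺.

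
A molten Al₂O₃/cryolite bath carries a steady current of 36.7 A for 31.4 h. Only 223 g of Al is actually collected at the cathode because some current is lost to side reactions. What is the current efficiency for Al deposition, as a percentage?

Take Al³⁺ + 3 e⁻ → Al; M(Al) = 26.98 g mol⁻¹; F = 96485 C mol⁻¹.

57.7 %

Q = I·t = 36.70 × 113040 = 4149000 C; n(e⁻) = 4149000/96485 = 43.00 mol.
Theoretical n(Al) = n(e⁻)/3 = 14.33 mol, i.e. m_theo = 14.33 × 26.98 = 386.7 g.
Efficiency = m_actual / m_theo = 223 / 386.7 = 57.7 %.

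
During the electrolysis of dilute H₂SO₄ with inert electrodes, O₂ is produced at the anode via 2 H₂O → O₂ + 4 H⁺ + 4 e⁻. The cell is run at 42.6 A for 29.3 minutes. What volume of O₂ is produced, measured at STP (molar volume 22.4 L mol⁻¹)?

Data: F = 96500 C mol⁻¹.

4.35 L

Q = I·t = 42.60 A × 1758.0 s = 74890 C.
n(e⁻) = Q/F = 74890 / 96500 = 0.7761 mol.
4 electrons are transferred per O₂ molecule, so n(O₂) = 0.7761 / 4 = 0.1940 mol.
V = n × V_m = 0.1940 × 22.4 = 4.35 L.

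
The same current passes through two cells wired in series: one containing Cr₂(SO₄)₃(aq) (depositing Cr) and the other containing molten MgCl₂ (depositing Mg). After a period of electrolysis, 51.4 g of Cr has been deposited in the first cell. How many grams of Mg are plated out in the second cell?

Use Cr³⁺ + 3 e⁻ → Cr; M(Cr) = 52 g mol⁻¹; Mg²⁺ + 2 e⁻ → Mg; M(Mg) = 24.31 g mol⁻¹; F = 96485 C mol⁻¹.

36.0 g

n(Cr) = 51.4 / 52 = 0.9885 mol.
Since Cr³⁺ + 3 e⁻ → Cr, n(e⁻) passed = 3 × 0.9885 = 2.965 mol.
Cells in series carry the same charge, so the same 2.965 mol of electrons passes through cell 2.
Mg²⁺ + 2 e⁻ → Mg, so n(Mg) = 2.965 / 2 = 1.483 mol.
m(Mg) = 1.483 × 24.31 = 36.0 g.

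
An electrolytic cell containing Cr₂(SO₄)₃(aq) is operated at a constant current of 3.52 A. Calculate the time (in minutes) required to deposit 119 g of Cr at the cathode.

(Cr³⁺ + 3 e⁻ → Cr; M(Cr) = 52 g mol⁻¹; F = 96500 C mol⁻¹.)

n(Cr) = m/M = 119 / 52 = 2.288 mol.
Each Cr atom requires 3 electrons, so n(e⁻) = 3 × 2.288 = 6.865 mol.
Q = n(e⁻)·F = 6.865 × 96500 = 662500 C.
t = Q/I = 662500 / 3.520 A = 188200 s = 3140 min.

3140 min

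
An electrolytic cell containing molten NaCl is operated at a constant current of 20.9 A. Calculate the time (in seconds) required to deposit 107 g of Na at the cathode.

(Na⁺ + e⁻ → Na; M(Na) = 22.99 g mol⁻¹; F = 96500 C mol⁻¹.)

n(Na) = m/M = 107 / 22.99 = 4.654 mol.
Each Na atom requires 1 electron, so n(e⁻) = 1 × 4.654 = 4.654 mol.
Q = n(e⁻)·F = 4.654 × 96500 = 449100 C.
t = Q/I = 449100 / 20.90 A = 21490 s.

21500 s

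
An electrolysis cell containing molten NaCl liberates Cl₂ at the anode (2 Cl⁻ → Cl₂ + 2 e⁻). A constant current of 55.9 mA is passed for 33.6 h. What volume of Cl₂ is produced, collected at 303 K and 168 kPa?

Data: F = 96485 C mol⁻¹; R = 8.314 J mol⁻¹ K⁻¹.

Q = I·t = 0.05590 A × 120960 s = 6762 C.
n(e⁻) = Q/F = 6762 / 96485 = 0.07008 mol.
2 electrons are transferred per Cl₂ molecule, so n(Cl₂) = 0.07008 / 2 = 0.03504 mol.
V = nRT/P = (0.03504 × 8.314 × 303) / (168 × 10³ Pa) = 5.25 × 10⁻⁴ m³ = 0.525 L.

0.525 L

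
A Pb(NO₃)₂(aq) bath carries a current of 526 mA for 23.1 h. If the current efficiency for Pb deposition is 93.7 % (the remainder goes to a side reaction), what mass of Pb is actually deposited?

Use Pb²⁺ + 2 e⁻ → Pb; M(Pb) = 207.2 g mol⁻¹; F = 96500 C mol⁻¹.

44.0 g

Q = I·t = 0.5260 × 83160 = 43740 C.
n(e⁻) = 43740/96500 = 0.4533 mol; theoretically n(Pb) = 0.4533/2 = 0.2266 mol, m_theo = 46.96 g.
At 93.7 % efficiency, m_actual = 0.937 × 46.96 = 44.0 g.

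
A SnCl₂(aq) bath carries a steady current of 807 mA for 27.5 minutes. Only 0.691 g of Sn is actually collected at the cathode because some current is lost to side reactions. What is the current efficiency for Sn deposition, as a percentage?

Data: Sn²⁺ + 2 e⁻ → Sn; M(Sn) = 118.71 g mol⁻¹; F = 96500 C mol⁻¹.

Q = I·t = 0.8070 × 1650.0 = 1332 C; n(e⁻) = 1332/96500 = 0.01380 mol.
Theoretical n(Sn) = n(e⁻)/2 = 0.006899 mol, i.e. m_theo = 0.006899 × 118.71 = 0.8190 g.
Efficiency = m_actual / m_theo = 0.691 / 0.8190 = 84.4 %.

84.4 %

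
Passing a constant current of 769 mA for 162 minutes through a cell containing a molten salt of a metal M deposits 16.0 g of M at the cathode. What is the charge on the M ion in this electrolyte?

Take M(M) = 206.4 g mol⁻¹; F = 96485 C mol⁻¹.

Q = I·t = 0.7690 A × 9720.0 s = 7475 C, so n(e⁻) = 7475/96485 = 0.07747 mol.
n(M) deposited = 16.0 / 206.4 = 0.07752 mol.
Electrons per atom = n(e⁻)/n(M) = 0.07747 / 0.07752 = 0.999 ≈ 1, so the ion is M⁺.

+1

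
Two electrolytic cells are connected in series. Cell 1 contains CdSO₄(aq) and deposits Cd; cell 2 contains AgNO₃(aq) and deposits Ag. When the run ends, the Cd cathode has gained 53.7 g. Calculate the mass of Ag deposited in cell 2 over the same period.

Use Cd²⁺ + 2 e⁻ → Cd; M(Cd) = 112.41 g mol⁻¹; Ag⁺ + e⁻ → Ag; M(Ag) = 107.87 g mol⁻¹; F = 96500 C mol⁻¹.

n(Cd) = 53.7 / 112.41 = 0.4777 mol.
Since Cd²⁺ + 2 e⁻ → Cd, n(e⁻) passed = 2 × 0.4777 = 0.9554 mol.
Cells in series carry the same charge, so the same 0.9554 mol of electrons passes through cell 2.
Ag⁺ + e⁻ → Ag, so n(Ag) = 0.9554 / 1 = 0.9554 mol.
m(Ag) = 0.9554 × 107.87 = 103 g.

103 g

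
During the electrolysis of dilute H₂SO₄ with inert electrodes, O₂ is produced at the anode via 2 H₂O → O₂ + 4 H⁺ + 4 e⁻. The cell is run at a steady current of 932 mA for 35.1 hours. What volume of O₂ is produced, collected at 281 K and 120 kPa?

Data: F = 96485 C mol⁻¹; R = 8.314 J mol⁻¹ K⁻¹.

Q = I·t = 0.9320 A × 126360 s = 117800 C.
n(e⁻) = Q/F = 117800 / 96485 = 1.221 mol.
4 electrons are transferred per O₂ molecule, so n(O₂) = 1.221 / 4 = 0.3051 mol.
V = nRT/P = (0.3051 × 8.314 × 281) / (120 × 10³ Pa) = 0.00594 m³ = 5.94 L.

5.94 L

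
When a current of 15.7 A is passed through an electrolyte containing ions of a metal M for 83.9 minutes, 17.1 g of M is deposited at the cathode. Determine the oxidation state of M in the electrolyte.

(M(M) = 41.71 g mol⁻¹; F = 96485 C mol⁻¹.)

Q = I·t = 15.70 A × 5034.0 s = 79030 C, so n(e⁻) = 79030/96485 = 0.8191 mol.
n(M) deposited = 17.1 / 41.71 = 0.4100 mol.
Electrons per atom = n(e⁻)/n(M) = 0.8191 / 0.4100 = 2.00 ≈ 2, so the ion is M²⁺.

+2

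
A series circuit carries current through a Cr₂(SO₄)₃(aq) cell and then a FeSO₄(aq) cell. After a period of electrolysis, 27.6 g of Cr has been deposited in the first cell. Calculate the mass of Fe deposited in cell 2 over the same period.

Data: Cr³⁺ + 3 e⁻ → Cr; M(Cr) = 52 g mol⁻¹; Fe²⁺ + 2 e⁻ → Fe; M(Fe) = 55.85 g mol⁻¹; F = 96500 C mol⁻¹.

n(Cr) = 27.6 / 52 = 0.5308 mol.
Since Cr³⁺ + 3 e⁻ → Cr, n(e⁻) passed = 3 × 0.5308 = 1.592 mol.
Cells in series carry the same charge, so the same 1.592 mol of electrons passes through cell 2.
Fe²⁺ + 2 e⁻ → Fe, so n(Fe) = 1.592 / 2 = 0.7962 mol.
m(Fe) = 0.7962 × 55.85 = 44.5 g.

44.5 g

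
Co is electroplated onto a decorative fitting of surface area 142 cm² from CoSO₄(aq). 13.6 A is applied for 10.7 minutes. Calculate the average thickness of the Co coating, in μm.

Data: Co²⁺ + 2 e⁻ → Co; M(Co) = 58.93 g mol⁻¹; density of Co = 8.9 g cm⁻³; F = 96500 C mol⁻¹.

21.1 μm

Q = I·t = 13.60 × 642.00 = 8731 C; n(e⁻) = 0.09048 mol.
n(Co) = n(e⁻)/2 = 0.04524 mol, so m = 0.04524 × 58.93 = 2.666 g.
Volume = m/ρ = 2.666 / 8.9 = 0.2995 cm³.
Thickness = V/A = 0.2995 / 142 = 0.00211 cm = 21.1 μm.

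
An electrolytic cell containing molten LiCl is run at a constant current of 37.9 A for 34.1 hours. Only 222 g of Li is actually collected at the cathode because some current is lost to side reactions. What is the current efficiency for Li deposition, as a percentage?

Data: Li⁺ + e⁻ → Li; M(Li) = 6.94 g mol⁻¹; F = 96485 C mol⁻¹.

66.3 %

Q = I·t = 37.90 × 122760 = 4653000 C; n(e⁻) = 4653000/96485 = 48.22 mol.
Theoretical n(Li) = n(e⁻)/1 = 48.22 mol, i.e. m_theo = 48.22 × 6.94 = 334.7 g.
Efficiency = m_actual / m_theo = 222 / 334.7 = 66.3 %.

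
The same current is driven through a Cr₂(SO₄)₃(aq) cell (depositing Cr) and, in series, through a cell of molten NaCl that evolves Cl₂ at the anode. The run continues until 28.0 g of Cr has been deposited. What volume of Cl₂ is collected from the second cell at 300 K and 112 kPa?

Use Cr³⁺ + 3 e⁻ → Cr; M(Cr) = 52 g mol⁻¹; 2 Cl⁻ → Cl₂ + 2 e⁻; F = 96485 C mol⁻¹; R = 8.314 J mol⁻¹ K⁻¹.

18.0 L

n(Cr) = 28.0 / 52 = 0.5385 mol, so n(e⁻) = 3 × 0.5385 = 1.615 mol.
The cells are in series, so the same 1.615 mol of electrons passes through the second cell.
2 Cl⁻ → Cl₂ + 2 e⁻ — 2 mol e⁻ per mol Cl₂, so n(Cl₂) = 1.615/2 = 0.8077 mol.
V = nRT/P = (0.8077 × 8.314 × 300) / (112 × 10³) = 0.0180 m³ = 18.0 L.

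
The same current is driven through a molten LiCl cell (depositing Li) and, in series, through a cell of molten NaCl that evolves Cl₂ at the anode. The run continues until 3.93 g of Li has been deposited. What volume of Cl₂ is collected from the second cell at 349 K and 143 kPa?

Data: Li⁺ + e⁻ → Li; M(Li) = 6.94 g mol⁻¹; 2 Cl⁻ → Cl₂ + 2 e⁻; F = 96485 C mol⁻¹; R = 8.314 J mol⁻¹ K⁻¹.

n(Li) = 3.93 / 6.94 = 0.5663 mol, so n(e⁻) = 1 × 0.5663 = 0.5663 mol.
The cells are in series, so the same 0.5663 mol of electrons passes through the second cell.
2 Cl⁻ → Cl₂ + 2 e⁻ — 2 mol e⁻ per mol Cl₂, so n(Cl₂) = 0.5663/2 = 0.2831 mol.
V = nRT/P = (0.2831 × 8.314 × 349) / (143 × 10³) = 0.00575 m³ = 5.75 L.

5.75 L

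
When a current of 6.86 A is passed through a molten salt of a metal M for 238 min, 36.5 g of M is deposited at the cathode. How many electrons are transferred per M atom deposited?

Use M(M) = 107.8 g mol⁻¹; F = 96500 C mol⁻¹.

3

Q = I·t = 6.860 A × 14280 s = 97960 C, so n(e⁻) = 97960/96500 = 1.015 mol.
n(M) deposited = 36.5 / 107.8 = 0.3386 mol.
Electrons per atom = n(e⁻)/n(M) = 1.015 / 0.3386 = 3.00 ≈ 3, so the ion is M³⁺.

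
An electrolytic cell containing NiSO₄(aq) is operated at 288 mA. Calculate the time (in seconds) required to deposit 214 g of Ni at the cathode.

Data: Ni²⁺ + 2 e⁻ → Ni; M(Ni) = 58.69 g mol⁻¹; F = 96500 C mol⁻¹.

n(Ni) = m/M = 214 / 58.69 = 3.646 mol.
Each Ni atom requires 2 electrons, so n(e⁻) = 2 × 3.646 = 7.293 mol.
Q = n(e⁻)·F = 7.293 × 96500 = 703700 C.
t = Q/I = 703700 / 0.2880 A = 2444000 s.

2.44 × 10⁶ s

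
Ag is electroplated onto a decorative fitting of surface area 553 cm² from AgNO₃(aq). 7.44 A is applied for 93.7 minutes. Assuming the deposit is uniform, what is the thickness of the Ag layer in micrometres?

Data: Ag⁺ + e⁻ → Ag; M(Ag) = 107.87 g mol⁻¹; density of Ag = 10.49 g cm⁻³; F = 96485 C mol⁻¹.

80.6 μm

Q = I·t = 7.440 × 5622.0 = 41830 C; n(e⁻) = 0.4335 mol.
n(Ag) = n(e⁻)/1 = 0.4335 mol, so m = 0.4335 × 107.87 = 46.76 g.
Volume = m/ρ = 46.76 / 10.49 = 4.458 cm³.
Thickness = V/A = 4.458 / 553 = 0.00806 cm = 80.6 μm.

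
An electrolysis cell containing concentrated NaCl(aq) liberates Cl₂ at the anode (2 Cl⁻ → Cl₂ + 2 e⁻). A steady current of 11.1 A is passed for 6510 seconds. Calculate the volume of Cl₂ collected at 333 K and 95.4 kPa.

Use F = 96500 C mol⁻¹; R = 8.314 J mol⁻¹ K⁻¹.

Q = I·t = 11.10 A × 6510.0 s = 72260 C.
n(e⁻) = Q/F = 72260 / 96500 = 0.7488 mol.
2 electrons are transferred per Cl₂ molecule, so n(Cl₂) = 0.7488 / 2 = 0.3744 mol.
V = nRT/P = (0.3744 × 8.314 × 333) / (95.4 × 10³ Pa) = 0.0109 m³ = 10.9 L.

10.9 L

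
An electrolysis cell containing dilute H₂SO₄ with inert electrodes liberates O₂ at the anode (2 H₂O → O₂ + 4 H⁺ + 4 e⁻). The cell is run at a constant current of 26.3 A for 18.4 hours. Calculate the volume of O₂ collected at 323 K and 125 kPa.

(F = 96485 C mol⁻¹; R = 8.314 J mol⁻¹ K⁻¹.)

97.0 L

Q = I·t = 26.30 A × 66240 s = 1742000 C.
n(e⁻) = Q/F = 1742000 / 96485 = 18.06 mol.
4 electrons are transferred per O₂ molecule, so n(O₂) = 18.06 / 4 = 4.514 mol.
V = nRT/P = (4.514 × 8.314 × 323) / (125 × 10³ Pa) = 0.0970 m³ = 97.0 L.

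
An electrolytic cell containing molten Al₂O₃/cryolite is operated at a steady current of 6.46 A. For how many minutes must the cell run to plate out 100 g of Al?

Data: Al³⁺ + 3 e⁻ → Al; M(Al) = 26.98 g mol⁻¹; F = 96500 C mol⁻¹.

n(Al) = m/M = 100 / 26.98 = 3.706 mol.
Each Al atom requires 3 electrons, so n(e⁻) = 3 × 3.706 = 11.12 mol.
Q = n(e⁻)·F = 11.12 × 96500 = 1073000 C.
t = Q/I = 1073000 / 6.460 A = 166100 s = 2770 min.

2770 min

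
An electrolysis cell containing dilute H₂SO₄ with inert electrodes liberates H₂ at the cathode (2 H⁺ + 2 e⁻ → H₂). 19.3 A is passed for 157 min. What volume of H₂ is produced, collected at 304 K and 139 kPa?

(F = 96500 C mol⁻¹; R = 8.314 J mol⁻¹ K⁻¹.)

Q = I·t = 19.30 A × 9420.0 s = 181800 C.
n(e⁻) = Q/F = 181800 / 96500 = 1.884 mol.
2 electrons are transferred per H₂ molecule, so n(H₂) = 1.884 / 2 = 0.9420 mol.
V = nRT/P = (0.9420 × 8.314 × 304) / (139 × 10³ Pa) = 0.0171 m³ = 17.1 L.

17.1 L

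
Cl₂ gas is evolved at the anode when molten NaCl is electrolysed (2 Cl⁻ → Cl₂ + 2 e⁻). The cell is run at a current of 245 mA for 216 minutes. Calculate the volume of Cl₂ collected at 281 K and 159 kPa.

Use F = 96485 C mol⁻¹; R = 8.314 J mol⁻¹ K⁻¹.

Q = I·t = 0.2450 A × 12960 s = 3175 C.
n(e⁻) = Q/F = 3175 / 96485 = 0.03291 mol.
2 electrons are transferred per Cl₂ molecule, so n(Cl₂) = 0.03291 / 2 = 0.01645 mol.
V = nRT/P = (0.01645 × 8.314 × 281) / (159 × 10³ Pa) = 2.42 × 10⁻⁴ m³ = 0.242 L.

0.242 L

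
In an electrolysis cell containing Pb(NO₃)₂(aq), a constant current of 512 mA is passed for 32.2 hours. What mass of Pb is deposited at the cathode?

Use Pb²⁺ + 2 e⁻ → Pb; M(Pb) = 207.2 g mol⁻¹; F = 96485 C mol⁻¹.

63.7 g

Q = I·t = 0.5120 A × 115920 s = 59350 C.
n(e⁻) = Q/F = 59350 / 96485 = 0.6151 mol.
Pb²⁺ + 2 e⁻ → Pb, so n(Pb) = n(e⁻)/2 = 0.3076 mol.
m = n·M = 0.3076 × 207.2 = 63.7 g.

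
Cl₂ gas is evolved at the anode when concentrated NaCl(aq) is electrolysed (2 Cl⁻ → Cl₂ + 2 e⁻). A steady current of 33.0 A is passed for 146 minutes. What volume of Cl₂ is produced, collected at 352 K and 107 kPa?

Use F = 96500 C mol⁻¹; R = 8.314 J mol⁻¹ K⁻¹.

41.0 L

Q = I·t = 33.00 A × 8760.0 s = 289100 C.
n(e⁻) = Q/F = 289100 / 96500 = 2.996 mol.
2 electrons are transferred per Cl₂ molecule, so n(Cl₂) = 2.996 / 2 = 1.498 mol.
V = nRT/P = (1.498 × 8.314 × 352) / (107 × 10³ Pa) = 0.0410 m³ = 41.0 L.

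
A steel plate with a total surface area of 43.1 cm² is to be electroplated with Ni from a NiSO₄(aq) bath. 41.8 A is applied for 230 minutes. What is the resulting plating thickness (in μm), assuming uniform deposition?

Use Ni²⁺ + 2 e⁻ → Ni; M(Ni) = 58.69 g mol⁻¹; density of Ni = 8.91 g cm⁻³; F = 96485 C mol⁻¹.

Q = I·t = 41.80 × 13800 = 576800 C; n(e⁻) = 5.979 mol.
n(Ni) = n(e⁻)/2 = 2.989 mol, so m = 2.989 × 58.69 = 175.4 g.
Volume = m/ρ = 175.4 / 8.91 = 19.69 cm³.
Thickness = V/A = 19.69 / 43.1 = 0.457 cm = 4570 μm.

4570 μm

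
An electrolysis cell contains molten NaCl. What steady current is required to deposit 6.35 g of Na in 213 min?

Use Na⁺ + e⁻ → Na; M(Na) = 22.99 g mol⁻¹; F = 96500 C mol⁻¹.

n(Na) = 6.35 / 22.99 = 0.2762 mol.
n(e⁻) = 1 × 0.2762 = 0.2762 mol.
Q = n(e⁻)·F = 0.2762 × 96500 = 26650 C.
I = Q/t = 26650 / 12780 s = 2.09 A.

2.09 A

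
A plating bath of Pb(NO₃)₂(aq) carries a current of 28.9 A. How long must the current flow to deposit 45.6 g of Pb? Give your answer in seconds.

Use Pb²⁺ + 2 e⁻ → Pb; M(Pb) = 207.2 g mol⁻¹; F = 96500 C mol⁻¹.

1470 s

n(Pb) = m/M = 45.6 / 207.2 = 0.2201 mol.
Each Pb atom requires 2 electrons, so n(e⁻) = 2 × 0.2201 = 0.4402 mol.
Q = n(e⁻)·F = 0.4402 × 96500 = 42470 C.
t = Q/I = 42470 / 28.90 A = 1470 s.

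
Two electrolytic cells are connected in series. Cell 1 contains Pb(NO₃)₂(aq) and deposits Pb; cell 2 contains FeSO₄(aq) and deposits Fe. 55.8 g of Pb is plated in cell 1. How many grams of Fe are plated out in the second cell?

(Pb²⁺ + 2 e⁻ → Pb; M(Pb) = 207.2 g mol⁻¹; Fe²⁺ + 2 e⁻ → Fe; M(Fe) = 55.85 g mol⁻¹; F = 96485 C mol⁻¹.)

15.0 g

n(Pb) = 55.8 / 207.2 = 0.2693 mol.
Since Pb²⁺ + 2 e⁻ → Pb, n(e⁻) passed = 2 × 0.2693 = 0.5386 mol.
Cells in series carry the same charge, so the same 0.5386 mol of electrons passes through cell 2.
Fe²⁺ + 2 e⁻ → Fe, so n(Fe) = 0.5386 / 2 = 0.2693 mol.
m(Fe) = 0.2693 × 55.85 = 15.0 g.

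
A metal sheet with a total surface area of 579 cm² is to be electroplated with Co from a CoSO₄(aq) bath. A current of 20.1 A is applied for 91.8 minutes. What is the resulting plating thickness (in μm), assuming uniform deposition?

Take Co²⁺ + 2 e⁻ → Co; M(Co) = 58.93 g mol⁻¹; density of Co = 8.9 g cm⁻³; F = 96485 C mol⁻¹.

65.6 μm

Q = I·t = 20.10 × 5508.0 = 110700 C; n(e⁻) = 1.147 mol.
n(Co) = n(e⁻)/2 = 0.5737 mol, so m = 0.5737 × 58.93 = 33.81 g.
Volume = m/ρ = 33.81 / 8.9 = 3.799 cm³.
Thickness = V/A = 3.799 / 579 = 0.00656 cm = 65.6 μm.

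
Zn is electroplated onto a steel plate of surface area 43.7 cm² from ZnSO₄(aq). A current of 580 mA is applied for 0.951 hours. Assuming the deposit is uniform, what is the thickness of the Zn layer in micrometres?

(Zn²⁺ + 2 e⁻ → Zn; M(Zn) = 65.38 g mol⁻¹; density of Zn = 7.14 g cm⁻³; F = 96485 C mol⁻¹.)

21.6 μm

Q = I·t = 0.5800 × 3423.6 = 1986 C; n(e⁻) = 0.02058 mol.
n(Zn) = n(e⁻)/2 = 0.01029 mol, so m = 0.01029 × 65.38 = 0.6728 g.
Volume = m/ρ = 0.6728 / 7.14 = 0.09423 cm³.
Thickness = V/A = 0.09423 / 43.7 = 0.00216 cm = 21.6 μm.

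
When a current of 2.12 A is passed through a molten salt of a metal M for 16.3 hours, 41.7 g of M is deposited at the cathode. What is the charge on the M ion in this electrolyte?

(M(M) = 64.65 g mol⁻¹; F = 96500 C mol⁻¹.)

Q = I·t = 2.120 A × 58680 s = 124400 C, so n(e⁻) = 124400/96500 = 1.289 mol.
n(M) deposited = 41.7 / 64.65 = 0.6450 mol.
Electrons per atom = n(e⁻)/n(M) = 1.289 / 0.6450 = 2.00 ≈ 2, so the ion is M²⁺.

+2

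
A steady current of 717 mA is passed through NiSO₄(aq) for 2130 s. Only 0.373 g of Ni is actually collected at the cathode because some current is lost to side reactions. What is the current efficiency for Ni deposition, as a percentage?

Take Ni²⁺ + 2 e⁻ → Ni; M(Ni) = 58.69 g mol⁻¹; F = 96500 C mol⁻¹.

80.3 %

Q = I·t = 0.7170 × 2130.0 = 1527 C; n(e⁻) = 1527/96500 = 0.01583 mol.
Theoretical n(Ni) = n(e⁻)/2 = 0.007913 mol, i.e. m_theo = 0.007913 × 58.69 = 0.4644 g.
Efficiency = m_actual / m_theo = 0.373 / 0.4644 = 80.3 %.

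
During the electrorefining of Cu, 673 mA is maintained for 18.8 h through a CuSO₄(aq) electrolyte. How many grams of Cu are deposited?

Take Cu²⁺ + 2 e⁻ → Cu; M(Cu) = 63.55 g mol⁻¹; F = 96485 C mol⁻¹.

15.0 g

Q = I·t = 0.6730 A × 67680 s = 45550 C.
n(e⁻) = Q/F = 45550 / 96485 = 0.4721 mol.
Cu²⁺ + 2 e⁻ → Cu, so n(Cu) = n(e⁻)/2 = 0.2360 mol.
m = n·M = 0.2360 × 63.55 = 15.0 g.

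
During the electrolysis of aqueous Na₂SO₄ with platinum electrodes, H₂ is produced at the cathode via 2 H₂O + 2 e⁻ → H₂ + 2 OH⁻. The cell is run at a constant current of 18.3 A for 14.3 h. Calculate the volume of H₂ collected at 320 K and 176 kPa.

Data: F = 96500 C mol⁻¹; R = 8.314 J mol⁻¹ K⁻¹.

Q = I·t = 18.30 A × 51480 s = 942100 C.
n(e⁻) = Q/F = 942100 / 96500 = 9.763 mol.
2 electrons are transferred per H₂ molecule, so n(H₂) = 9.763 / 2 = 4.881 mol.
V = nRT/P = (4.881 × 8.314 × 320) / (176 × 10³ Pa) = 0.0738 m³ = 73.8 L.

73.8 L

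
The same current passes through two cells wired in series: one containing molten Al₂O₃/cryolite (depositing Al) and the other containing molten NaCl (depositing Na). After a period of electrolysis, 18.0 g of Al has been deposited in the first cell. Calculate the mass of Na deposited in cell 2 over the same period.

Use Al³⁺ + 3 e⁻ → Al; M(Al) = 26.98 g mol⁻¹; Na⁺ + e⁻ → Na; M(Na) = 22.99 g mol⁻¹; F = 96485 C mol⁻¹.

46.0 g

n(Al) = 18.0 / 26.98 = 0.6672 mol.
Since Al³⁺ + 3 e⁻ → Al, n(e⁻) passed = 3 × 0.6672 = 2.001 mol.
Cells in series carry the same charge, so the same 2.001 mol of electrons passes through cell 2.
Na⁺ + e⁻ → Na, so n(Na) = 2.001 / 1 = 2.001 mol.
m(Na) = 2.001 × 22.99 = 46.0 g.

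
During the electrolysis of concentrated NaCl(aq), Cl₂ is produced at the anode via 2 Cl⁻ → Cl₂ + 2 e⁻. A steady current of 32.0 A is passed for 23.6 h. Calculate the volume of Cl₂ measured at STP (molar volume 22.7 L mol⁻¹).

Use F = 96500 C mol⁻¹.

320 L

Q = I·t = 32.00 A × 84960 s = 2719000 C.
n(e⁻) = Q/F = 2719000 / 96500 = 28.17 mol.
2 electrons are transferred per Cl₂ molecule, so n(Cl₂) = 28.17 / 2 = 14.09 mol.
V = n × V_m = 14.09 × 22.7 = 320 L.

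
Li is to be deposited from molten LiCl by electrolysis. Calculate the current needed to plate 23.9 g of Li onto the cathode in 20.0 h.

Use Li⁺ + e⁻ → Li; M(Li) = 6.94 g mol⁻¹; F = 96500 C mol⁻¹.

n(Li) = 23.9 / 6.94 = 3.444 mol.
n(e⁻) = 1 × 3.444 = 3.444 mol.
Q = n(e⁻)·F = 3.444 × 96500 = 332300 C.
I = Q/t = 332300 / 72000 s = 4.62 A.

4.62 A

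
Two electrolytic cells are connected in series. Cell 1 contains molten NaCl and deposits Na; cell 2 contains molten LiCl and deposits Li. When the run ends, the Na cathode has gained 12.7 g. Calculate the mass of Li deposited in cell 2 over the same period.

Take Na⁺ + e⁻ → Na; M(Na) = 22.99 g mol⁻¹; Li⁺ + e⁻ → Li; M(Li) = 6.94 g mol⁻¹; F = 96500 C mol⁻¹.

3.83 g

n(Na) = 12.7 / 22.99 = 0.5524 mol.
Since Na⁺ + e⁻ → Na, n(e⁻) passed = 1 × 0.5524 = 0.5524 mol.
Cells in series carry the same charge, so the same 0.5524 mol of electrons passes through cell 2.
Li⁺ + e⁻ → Li, so n(Li) = 0.5524 / 1 = 0.5524 mol.
m(Li) = 0.5524 × 6.94 = 3.83 g.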